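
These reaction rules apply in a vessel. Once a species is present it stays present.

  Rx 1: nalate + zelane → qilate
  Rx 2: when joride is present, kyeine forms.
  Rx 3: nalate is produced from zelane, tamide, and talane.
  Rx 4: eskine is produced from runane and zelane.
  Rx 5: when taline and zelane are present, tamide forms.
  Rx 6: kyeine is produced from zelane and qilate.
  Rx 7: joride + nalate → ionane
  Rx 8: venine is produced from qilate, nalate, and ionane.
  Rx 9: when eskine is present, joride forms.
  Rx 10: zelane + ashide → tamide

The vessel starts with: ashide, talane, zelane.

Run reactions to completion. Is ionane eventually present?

ionane would need joride and nalate (Rx 7), but joride never forms.

No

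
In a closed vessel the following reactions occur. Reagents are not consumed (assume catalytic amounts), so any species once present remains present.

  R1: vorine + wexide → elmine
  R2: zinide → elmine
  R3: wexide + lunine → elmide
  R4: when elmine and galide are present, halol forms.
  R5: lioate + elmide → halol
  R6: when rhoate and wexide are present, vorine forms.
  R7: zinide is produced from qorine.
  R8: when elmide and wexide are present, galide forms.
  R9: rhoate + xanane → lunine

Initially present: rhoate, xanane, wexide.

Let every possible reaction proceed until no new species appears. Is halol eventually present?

rhoate and xanane present → lunine forms (R9).
rhoate and wexide present → vorine forms (R6).
vorine and wexide present → elmine forms (R1).
wexide and lunine present → elmide forms (R3).
elmide and wexide present → galide forms (R8).
elmine and galide present → halol forms (R4).

Yes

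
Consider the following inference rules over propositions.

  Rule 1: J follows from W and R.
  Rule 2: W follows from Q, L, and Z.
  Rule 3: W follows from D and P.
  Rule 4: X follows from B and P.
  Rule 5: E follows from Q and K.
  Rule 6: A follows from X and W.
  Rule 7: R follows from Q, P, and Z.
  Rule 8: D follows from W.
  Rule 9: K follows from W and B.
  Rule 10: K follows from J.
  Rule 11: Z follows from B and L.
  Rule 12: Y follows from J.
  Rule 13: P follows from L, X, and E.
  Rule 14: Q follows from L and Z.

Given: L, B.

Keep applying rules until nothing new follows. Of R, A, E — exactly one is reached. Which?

E

From B and L, Rule 11 gives Z.
L and Z hold, so Q follows (Rule 14).
Q, L, and Z hold, so W follows (Rule 2).
From W and B, Rule 9 gives K.
From Q and K, Rule 5 gives E.
R would need Q, P, and Z (Rule 7), but P is never established. A would need X and W (Rule 6), but X is never established.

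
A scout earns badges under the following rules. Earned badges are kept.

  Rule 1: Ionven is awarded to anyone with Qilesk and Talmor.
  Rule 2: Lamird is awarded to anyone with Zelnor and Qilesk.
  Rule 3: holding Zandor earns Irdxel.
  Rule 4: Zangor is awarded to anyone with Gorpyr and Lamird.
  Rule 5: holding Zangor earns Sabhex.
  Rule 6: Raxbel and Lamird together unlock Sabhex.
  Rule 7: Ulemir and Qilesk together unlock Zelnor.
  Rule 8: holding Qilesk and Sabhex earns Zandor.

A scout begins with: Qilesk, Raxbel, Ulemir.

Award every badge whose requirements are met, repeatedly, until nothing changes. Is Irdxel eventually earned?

With Ulemir and Qilesk, Zelnor is earned (Rule 7).
With Zelnor and Qilesk, Lamird is earned (Rule 2).
With Raxbel and Lamird, Sabhex is earned (Rule 6).
With Qilesk and Sabhex, Zandor is earned (Rule 8).
With Zandor, Irdxel is earned (Rule 3).

Yes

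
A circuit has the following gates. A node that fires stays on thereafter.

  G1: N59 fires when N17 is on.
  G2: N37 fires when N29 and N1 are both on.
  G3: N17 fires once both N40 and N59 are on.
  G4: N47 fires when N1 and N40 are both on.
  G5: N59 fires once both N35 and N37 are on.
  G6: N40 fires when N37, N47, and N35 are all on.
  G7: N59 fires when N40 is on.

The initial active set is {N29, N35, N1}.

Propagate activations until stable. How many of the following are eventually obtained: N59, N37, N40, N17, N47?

2

G2: N29 and N1 on → N37 on.
G5: N35 and N37 on → N59 on.
N59: reached.
N37: reached.
N40 would need N37, N47, and N35 (G6), but N47 never turns on.
N17 would need N40 and N59 (G3), but N40 never turns on.
N47 would need N1 and N40 (G4), but N40 never turns on.
Reached: N59 and N37 — 2 of the 5.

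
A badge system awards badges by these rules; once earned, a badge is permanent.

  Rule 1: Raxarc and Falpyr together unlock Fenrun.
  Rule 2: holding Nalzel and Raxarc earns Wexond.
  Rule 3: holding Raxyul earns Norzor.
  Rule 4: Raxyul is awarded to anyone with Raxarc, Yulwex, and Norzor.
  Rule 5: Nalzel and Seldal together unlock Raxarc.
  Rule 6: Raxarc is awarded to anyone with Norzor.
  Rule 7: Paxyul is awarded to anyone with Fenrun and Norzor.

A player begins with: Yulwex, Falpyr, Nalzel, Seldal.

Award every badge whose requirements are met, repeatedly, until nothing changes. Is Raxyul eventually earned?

Raxyul would need Raxarc, Yulwex, and Norzor (Rule 4), but Norzor is never earned.

No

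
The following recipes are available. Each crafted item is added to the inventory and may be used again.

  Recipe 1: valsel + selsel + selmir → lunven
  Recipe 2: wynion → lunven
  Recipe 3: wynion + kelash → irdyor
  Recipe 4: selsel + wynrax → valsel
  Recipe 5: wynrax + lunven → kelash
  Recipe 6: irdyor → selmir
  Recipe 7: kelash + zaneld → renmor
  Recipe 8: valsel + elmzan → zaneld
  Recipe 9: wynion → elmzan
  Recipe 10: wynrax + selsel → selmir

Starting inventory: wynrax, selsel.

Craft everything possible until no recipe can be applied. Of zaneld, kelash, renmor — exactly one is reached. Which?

wynrax + selsel → selmir (Recipe 10).
selsel + wynrax → valsel (Recipe 4).
valsel + selsel + selmir → lunven (Recipe 1).
wynrax + lunven → kelash (Recipe 5).
zaneld would need valsel and elmzan (Recipe 8), but elmzan is never obtained. renmor would need kelash and zaneld (Recipe 7), but zaneld is never obtained.

kelash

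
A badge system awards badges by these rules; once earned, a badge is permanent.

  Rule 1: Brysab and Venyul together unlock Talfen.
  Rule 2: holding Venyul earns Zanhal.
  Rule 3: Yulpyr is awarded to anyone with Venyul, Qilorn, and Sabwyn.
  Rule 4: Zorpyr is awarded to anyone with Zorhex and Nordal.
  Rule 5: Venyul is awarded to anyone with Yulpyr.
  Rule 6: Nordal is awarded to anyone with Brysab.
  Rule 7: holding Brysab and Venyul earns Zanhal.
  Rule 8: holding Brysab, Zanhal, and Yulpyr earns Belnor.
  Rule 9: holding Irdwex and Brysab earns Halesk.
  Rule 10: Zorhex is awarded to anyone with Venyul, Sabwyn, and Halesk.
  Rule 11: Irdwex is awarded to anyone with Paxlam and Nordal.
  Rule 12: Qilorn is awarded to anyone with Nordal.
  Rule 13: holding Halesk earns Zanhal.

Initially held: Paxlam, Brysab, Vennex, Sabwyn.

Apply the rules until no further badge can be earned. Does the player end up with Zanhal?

Yes

With Brysab, Nordal is earned (Rule 6).
With Paxlam and Nordal, Irdwex is earned (Rule 11).
With Irdwex and Brysab, Halesk is earned (Rule 9).
With Halesk, Zanhal is earned (Rule 13).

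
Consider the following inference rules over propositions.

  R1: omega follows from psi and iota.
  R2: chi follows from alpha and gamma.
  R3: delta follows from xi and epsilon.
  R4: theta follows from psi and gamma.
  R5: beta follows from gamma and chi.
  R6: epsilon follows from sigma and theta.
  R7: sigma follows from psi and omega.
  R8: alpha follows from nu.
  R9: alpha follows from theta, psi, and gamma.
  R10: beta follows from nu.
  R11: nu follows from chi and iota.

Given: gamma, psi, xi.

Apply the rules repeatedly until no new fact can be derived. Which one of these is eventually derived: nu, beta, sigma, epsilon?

beta

From psi and gamma, R4 gives theta.
theta, psi, and gamma hold, so alpha follows (R9).
From alpha and gamma, R2 gives chi.
gamma and chi hold, so beta follows (R5).
epsilon would need sigma and theta (R6), but sigma is never established. nu would need chi and iota (R11), but iota is never established. sigma would need psi and omega (R7), but omega is never established.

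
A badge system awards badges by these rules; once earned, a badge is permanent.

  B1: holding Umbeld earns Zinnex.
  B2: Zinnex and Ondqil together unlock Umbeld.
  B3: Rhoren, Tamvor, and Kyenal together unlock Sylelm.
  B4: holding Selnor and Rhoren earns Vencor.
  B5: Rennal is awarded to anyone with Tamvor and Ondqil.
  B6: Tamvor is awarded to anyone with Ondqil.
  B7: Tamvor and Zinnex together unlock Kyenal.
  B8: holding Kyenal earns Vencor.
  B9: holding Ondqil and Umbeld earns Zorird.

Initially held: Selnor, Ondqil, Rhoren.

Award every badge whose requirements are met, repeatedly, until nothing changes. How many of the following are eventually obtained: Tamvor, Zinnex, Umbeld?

With Ondqil, Tamvor is earned (B6).
Tamvor: reached.
Zinnex would need Umbeld (B1), but Umbeld is never earned.
Umbeld would need Zinnex and Ondqil (B2), but Zinnex is never earned.
Reached: Tamvor — 1 of the 3.

1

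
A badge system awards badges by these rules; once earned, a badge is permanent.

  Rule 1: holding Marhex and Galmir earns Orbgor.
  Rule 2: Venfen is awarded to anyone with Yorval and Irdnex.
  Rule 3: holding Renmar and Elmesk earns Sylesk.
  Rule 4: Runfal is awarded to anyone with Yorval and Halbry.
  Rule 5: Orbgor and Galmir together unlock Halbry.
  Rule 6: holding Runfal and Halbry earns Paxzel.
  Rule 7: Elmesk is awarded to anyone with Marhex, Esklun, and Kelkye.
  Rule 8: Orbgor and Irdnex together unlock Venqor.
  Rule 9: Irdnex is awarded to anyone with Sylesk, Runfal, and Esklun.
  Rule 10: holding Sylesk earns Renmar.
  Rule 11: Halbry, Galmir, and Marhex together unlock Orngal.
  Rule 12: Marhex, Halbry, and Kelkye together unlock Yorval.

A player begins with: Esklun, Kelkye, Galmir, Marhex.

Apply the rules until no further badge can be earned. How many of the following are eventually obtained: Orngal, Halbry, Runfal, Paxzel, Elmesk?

5

With Marhex, Esklun, and Kelkye, Elmesk is earned (Rule 7).
With Marhex and Galmir, Orbgor is earned (Rule 1).
With Orbgor and Galmir, Halbry is earned (Rule 5).
With Marhex, Halbry, and Kelkye, Yorval is earned (Rule 12).
With Halbry, Galmir, and Marhex, Orngal is earned (Rule 11).
With Yorval and Halbry, Runfal is earned (Rule 4).
With Runfal and Halbry, Paxzel is earned (Rule 6).
Orngal: reached.
Halbry: reached.
Runfal: reached.
Paxzel: reached.
Elmesk: reached.
All 5 are reached.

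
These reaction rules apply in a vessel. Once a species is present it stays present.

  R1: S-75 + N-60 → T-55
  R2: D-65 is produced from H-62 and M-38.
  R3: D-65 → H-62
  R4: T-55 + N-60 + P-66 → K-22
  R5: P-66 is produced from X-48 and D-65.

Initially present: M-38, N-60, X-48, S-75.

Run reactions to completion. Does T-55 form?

Yes

S-75 and N-60 present → T-55 forms (R1).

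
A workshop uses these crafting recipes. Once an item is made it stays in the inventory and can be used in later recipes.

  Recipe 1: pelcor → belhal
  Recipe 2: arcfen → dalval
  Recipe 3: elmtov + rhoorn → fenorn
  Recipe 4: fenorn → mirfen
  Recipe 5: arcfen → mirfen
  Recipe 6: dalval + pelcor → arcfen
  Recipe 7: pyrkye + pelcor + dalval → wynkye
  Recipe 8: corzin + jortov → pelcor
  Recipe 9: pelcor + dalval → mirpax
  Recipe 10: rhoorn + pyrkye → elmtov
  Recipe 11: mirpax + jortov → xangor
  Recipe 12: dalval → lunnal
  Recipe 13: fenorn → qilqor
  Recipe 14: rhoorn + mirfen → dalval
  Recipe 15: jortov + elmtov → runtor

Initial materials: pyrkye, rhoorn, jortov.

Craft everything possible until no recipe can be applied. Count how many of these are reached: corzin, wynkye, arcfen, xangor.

0

No rule produces corzin, and it is not given.
wynkye would need pyrkye, pelcor, and dalval (Recipe 7), but pelcor is never obtained.
arcfen would need dalval and pelcor (Recipe 6), but pelcor is never obtained.
xangor would need mirpax and jortov (Recipe 11), but mirpax is never obtained.
None of the 4 are reached.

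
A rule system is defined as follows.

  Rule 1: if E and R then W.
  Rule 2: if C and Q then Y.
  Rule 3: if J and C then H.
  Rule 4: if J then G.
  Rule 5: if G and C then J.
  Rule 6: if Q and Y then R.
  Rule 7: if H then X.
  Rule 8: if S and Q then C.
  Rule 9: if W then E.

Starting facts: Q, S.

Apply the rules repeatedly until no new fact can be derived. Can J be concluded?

J would need G and C (Rule 5), but G is never established.

No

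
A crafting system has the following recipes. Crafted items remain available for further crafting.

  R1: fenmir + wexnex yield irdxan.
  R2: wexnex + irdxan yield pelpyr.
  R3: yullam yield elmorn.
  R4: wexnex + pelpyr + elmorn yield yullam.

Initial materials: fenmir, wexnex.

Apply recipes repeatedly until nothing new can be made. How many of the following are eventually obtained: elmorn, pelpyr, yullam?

fenmir + wexnex → irdxan (R1).
wexnex + irdxan → pelpyr (R2).
elmorn would need yullam (R3), but yullam is never obtained.
pelpyr: reached.
yullam would need wexnex, pelpyr, and elmorn (R4), but elmorn is never obtained.
Reached: pelpyr — 1 of the 3.

1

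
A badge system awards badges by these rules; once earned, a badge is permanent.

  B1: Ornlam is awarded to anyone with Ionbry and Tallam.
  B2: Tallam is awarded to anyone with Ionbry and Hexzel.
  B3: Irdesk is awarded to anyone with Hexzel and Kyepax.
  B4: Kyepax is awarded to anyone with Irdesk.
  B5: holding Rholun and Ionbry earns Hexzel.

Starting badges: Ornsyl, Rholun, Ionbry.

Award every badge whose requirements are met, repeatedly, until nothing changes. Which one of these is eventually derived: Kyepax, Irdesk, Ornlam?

Ornlam

With Rholun and Ionbry, Hexzel is earned (B5).
With Ionbry and Hexzel, Tallam is earned (B2).
With Ionbry and Tallam, Ornlam is earned (B1).
Kyepax would need Irdesk (B4), but Irdesk is never earned. Irdesk would need Hexzel and Kyepax (B3), but Kyepax is never earned.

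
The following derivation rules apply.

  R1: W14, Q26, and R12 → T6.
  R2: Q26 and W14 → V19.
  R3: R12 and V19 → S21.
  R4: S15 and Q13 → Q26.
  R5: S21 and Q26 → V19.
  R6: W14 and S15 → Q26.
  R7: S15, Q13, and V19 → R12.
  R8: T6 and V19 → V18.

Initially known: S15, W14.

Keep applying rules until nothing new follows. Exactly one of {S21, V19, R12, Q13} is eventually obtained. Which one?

From W14 and S15, R6 gives Q26.
From Q26 and W14, R2 gives V19.
R12 would need S15, Q13, and V19 (R7), but Q13 is never established. No rule produces Q13, and it is not given. S21 would need R12 and V19 (R3), but R12 is never established.

V19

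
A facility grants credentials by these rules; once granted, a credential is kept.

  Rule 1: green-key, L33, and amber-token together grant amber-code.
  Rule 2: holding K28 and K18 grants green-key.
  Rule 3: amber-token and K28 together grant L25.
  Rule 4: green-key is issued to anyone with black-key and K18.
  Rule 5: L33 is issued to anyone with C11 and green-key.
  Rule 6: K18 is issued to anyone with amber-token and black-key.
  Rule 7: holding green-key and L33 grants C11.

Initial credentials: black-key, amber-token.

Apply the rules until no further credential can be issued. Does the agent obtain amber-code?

amber-code would need green-key, L33, and amber-token (Rule 1), but L33 is never granted.

No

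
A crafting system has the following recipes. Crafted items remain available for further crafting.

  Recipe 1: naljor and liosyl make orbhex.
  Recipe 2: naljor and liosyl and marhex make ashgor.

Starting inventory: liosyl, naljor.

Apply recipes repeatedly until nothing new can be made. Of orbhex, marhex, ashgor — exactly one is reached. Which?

Using Recipe 1, naljor and liosyl make orbhex.
No rule produces marhex, and it is not given. ashgor would need naljor, liosyl, and marhex (Recipe 2), but marhex is never obtained.

orbhex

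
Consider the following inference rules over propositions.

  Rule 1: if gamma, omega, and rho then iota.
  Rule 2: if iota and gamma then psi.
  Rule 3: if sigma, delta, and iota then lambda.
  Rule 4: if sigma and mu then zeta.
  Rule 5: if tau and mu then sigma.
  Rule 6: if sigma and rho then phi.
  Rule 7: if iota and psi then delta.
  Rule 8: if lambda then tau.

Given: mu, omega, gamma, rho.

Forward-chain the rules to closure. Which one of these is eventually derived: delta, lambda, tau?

gamma, omega, and rho hold, so iota follows (Rule 1).
iota and gamma hold, so psi follows (Rule 2).
iota and psi hold, so delta follows (Rule 7).
tau would need lambda (Rule 8), but lambda is never established. lambda would need sigma, delta, and iota (Rule 3), but sigma is never established.

delta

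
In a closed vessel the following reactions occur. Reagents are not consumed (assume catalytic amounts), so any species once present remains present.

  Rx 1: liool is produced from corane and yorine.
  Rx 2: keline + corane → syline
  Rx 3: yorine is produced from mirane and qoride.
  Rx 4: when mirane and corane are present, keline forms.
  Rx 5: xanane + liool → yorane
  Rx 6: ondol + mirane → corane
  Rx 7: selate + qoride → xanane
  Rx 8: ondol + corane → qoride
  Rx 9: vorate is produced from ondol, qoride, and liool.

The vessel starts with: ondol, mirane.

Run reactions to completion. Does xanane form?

No

xanane would need selate and qoride (Rx 7), but selate never forms.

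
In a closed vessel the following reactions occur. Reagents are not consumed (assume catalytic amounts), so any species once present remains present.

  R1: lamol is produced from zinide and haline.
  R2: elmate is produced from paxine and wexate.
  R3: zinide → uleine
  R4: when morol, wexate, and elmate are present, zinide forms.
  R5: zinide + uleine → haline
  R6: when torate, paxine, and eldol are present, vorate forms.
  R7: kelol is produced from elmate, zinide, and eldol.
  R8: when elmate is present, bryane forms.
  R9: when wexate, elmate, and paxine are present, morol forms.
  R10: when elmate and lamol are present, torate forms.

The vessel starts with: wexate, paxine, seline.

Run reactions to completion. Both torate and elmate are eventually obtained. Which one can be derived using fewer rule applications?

elmate

elmate: paxine and wexate present → elmate forms (R2). [1 rule application]
torate: paxine and wexate present → elmate forms (R2). wexate, elmate, and paxine present → morol forms (R9). morol, wexate, and elmate present → zinide forms (R4). zinide present → uleine forms (R3). zinide and uleine present → haline forms (R5). zinide and haline present → lamol forms (R1). elmate and lamol present → torate forms (R10). [7 rule applications]
elmate needs fewer.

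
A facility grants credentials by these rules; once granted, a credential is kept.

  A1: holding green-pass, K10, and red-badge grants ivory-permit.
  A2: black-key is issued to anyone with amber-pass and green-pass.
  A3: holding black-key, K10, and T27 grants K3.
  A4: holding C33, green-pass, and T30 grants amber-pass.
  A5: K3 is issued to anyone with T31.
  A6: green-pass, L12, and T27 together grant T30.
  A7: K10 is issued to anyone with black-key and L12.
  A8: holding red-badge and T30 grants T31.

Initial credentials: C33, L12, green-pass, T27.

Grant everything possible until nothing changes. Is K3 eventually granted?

Yes

Holding green-pass, L12, and T27 grants T30 (A6).
Holding C33, green-pass, and T30 grants amber-pass (A4).
Holding amber-pass and green-pass grants black-key (A2).
Holding black-key and L12 grants K10 (A7).
Holding black-key, K10, and T27 grants K3 (A3).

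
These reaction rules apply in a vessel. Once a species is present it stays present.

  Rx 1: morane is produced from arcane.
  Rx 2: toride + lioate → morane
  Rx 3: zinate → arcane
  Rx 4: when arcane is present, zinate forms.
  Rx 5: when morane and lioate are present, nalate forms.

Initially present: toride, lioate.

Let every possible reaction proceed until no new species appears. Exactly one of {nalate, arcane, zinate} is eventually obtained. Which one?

toride and lioate present → morane forms (Rx 2).
morane and lioate present → nalate forms (Rx 5).
arcane would need zinate (Rx 3), but zinate never forms. zinate would need arcane (Rx 4), but arcane never forms.

nalate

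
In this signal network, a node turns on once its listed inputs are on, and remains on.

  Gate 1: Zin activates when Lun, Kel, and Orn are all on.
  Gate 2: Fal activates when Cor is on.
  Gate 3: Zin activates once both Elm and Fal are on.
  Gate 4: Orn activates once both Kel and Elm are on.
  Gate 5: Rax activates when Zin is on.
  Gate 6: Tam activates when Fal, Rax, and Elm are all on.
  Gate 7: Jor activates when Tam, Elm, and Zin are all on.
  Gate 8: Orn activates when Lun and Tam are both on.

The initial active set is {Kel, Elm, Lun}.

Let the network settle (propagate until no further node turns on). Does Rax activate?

Gate 4: Kel and Elm on → Orn on.
Gate 1: Lun, Kel, and Orn on → Zin on.
Zin is on, so Rax activates (Gate 5).

Yes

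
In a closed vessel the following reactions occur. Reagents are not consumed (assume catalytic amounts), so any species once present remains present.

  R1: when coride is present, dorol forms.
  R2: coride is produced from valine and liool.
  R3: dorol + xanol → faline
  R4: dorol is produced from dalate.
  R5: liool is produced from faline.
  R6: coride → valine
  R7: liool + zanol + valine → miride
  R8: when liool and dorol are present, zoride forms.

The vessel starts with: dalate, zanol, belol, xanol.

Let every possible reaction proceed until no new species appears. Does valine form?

valine would need coride (R6), but coride never forms.

No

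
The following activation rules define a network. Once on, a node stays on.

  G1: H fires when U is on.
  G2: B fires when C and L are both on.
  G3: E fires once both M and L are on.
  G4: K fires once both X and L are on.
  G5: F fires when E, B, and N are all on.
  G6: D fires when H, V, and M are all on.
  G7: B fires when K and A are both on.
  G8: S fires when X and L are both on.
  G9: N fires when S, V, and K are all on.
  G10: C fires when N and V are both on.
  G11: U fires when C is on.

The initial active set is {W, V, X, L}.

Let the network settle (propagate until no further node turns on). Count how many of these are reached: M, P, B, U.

2

X and L are on, so K fires (G4).
G8: X and L on → S on.
G9: S, V, and K on → N on.
N and V are on, so C fires (G10).
G11: C on → U on.
G2: C and L on → B on.
No rule produces M, and it is not given.
No rule produces P, and it is not given.
B: reached.
U: reached.
Reached: B and U — 2 of the 4.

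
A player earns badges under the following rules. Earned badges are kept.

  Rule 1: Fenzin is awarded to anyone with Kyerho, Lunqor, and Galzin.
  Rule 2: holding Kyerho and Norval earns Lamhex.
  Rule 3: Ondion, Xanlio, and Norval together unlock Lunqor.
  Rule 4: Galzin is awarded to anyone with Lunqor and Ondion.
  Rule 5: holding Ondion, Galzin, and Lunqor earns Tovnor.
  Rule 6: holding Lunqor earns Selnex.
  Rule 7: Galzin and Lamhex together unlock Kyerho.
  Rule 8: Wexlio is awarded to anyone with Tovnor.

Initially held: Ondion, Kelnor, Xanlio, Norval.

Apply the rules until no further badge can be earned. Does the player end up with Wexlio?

Yes

With Ondion, Xanlio, and Norval, Lunqor is earned (Rule 3).
With Lunqor and Ondion, Galzin is earned (Rule 4).
With Ondion, Galzin, and Lunqor, Tovnor is earned (Rule 5).
With Tovnor, Wexlio is earned (Rule 8).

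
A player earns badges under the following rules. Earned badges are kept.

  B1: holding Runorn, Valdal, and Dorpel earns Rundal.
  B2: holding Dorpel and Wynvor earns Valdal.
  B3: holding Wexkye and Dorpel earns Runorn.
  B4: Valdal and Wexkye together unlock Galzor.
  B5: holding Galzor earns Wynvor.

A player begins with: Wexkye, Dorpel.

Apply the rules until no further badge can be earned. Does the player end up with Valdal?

No

Valdal would need Dorpel and Wynvor (B2), but Wynvor is never earned.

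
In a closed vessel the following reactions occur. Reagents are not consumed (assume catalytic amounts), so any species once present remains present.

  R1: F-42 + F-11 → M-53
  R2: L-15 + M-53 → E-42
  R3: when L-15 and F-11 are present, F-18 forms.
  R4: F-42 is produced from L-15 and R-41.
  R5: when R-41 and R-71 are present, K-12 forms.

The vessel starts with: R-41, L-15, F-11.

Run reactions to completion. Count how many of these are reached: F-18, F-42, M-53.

L-15 and F-11 present → F-18 forms (R3).
L-15 and R-41 present → F-42 forms (R4).
F-42 and F-11 present → M-53 forms (R1).
F-18: reached.
F-42: reached.
M-53: reached.
All 3 are reached.

3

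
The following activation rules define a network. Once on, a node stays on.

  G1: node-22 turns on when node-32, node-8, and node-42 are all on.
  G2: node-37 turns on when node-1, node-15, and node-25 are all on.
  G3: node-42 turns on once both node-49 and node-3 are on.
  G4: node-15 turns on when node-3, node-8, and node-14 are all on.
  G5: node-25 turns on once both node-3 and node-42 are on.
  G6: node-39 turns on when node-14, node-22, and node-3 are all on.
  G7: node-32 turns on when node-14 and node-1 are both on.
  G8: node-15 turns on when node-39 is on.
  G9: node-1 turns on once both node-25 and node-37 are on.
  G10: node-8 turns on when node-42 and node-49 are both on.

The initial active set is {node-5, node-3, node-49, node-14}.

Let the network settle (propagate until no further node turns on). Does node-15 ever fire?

G3: node-49 and node-3 on → node-42 on.
node-42 and node-49 are on, so node-8 turns on (G10).
node-3, node-8, and node-14 are on, so node-15 turns on (G4).

Yes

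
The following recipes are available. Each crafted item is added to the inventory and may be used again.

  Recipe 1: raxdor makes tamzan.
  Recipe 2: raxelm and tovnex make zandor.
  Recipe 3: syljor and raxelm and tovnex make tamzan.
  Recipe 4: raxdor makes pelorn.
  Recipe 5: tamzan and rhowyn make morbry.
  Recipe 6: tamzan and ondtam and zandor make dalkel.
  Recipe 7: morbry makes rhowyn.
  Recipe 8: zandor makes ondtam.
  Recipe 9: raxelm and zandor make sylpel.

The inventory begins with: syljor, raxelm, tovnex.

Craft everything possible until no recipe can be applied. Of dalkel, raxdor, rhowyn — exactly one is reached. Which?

dalkel

raxelm and tovnex → zandor (Recipe 2).
Using Recipe 3, syljor, raxelm, and tovnex make tamzan.
zandor → ondtam (Recipe 8).
tamzan and ondtam and zandor → dalkel (Recipe 6).
rhowyn would need morbry (Recipe 7), but morbry is never obtained. No rule produces raxdor, and it is not given.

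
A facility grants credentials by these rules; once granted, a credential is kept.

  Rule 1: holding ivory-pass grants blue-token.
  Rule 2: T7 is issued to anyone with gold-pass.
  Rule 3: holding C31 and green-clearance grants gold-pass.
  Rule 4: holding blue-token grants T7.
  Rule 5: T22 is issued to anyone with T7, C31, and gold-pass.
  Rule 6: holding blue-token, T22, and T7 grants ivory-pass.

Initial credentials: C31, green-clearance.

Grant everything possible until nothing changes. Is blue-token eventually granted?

No

blue-token would need ivory-pass (Rule 1), but ivory-pass is never granted.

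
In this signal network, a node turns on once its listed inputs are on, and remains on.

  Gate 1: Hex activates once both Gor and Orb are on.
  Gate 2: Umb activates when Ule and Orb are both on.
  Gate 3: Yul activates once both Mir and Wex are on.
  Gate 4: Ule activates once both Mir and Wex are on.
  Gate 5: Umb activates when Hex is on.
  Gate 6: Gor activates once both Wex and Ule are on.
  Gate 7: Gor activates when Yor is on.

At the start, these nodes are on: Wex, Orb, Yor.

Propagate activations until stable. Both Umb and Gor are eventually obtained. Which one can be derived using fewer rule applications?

Gor

Gor: Yor is on, so Gor activates (Gate 7). [1 rule application]
Umb: Gate 7: Yor on → Gor on. Gate 1: Gor and Orb on → Hex on. Gate 5: Hex on → Umb on. [3 rule applications]
Gor needs fewer.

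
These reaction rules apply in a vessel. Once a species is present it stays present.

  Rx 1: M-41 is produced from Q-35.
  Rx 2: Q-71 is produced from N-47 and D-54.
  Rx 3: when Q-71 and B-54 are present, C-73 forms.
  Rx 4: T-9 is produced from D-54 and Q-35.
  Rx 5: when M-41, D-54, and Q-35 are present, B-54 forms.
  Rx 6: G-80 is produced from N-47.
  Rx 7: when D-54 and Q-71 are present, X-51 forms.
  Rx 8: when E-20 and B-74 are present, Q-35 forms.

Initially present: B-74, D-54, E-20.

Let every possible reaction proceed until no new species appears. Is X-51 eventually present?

X-51 would need D-54 and Q-71 (Rx 7), but Q-71 never forms.

No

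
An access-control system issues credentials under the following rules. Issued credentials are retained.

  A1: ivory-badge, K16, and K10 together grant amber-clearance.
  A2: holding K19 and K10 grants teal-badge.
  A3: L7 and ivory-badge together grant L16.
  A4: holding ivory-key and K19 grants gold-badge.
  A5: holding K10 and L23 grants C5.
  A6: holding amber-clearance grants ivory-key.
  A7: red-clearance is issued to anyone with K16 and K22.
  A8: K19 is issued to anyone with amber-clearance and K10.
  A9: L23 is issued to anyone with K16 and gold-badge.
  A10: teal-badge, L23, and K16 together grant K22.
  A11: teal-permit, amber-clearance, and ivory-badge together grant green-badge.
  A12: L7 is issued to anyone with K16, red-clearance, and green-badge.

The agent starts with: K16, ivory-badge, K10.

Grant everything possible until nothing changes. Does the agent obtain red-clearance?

Yes

Holding ivory-badge, K16, and K10 grants amber-clearance (A1).
Holding amber-clearance and K10 grants K19 (A8).
Holding amber-clearance grants ivory-key (A6).
Holding K19 and K10 grants teal-badge (A2).
Holding ivory-key and K19 grants gold-badge (A4).
Holding K16 and gold-badge grants L23 (A9).
Holding teal-badge, L23, and K16 grants K22 (A10).
Holding K16 and K22 grants red-clearance (A7).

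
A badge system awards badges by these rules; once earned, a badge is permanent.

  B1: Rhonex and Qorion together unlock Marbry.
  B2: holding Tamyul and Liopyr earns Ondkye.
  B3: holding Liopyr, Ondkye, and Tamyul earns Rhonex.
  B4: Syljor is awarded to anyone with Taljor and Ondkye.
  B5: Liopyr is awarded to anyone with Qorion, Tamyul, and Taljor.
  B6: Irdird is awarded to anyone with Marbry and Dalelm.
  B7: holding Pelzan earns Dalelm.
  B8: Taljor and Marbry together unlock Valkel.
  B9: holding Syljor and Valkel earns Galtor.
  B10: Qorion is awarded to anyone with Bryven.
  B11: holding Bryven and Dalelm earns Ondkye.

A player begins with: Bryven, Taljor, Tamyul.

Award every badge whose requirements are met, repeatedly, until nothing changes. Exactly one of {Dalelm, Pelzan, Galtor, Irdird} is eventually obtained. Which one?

Galtor

With Bryven, Qorion is earned (B10).
With Qorion, Tamyul, and Taljor, Liopyr is earned (B5).
With Tamyul and Liopyr, Ondkye is earned (B2).
With Liopyr, Ondkye, and Tamyul, Rhonex is earned (B3).
With Taljor and Ondkye, Syljor is earned (B4).
With Rhonex and Qorion, Marbry is earned (B1).
With Taljor and Marbry, Valkel is earned (B8).
With Syljor and Valkel, Galtor is earned (B9).
No rule produces Pelzan, and it is not given. Dalelm would need Pelzan (B7), but Pelzan is never earned. Irdird would need Marbry and Dalelm (B6), but Dalelm is never earned.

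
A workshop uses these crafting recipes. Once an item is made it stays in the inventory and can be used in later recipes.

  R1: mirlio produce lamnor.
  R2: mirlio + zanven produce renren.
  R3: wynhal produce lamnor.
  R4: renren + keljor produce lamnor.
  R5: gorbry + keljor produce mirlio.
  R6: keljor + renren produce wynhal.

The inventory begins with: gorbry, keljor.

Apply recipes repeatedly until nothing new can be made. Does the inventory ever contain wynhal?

wynhal would need keljor and renren (R6), but renren is never obtained.

No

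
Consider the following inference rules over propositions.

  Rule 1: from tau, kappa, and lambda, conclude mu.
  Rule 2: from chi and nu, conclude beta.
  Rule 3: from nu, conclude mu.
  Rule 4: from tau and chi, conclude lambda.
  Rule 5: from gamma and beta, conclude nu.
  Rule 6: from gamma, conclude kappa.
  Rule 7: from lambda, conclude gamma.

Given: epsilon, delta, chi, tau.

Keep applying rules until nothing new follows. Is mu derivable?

From tau and chi, Rule 4 gives lambda.
From lambda, Rule 7 gives gamma.
gamma holds, so kappa follows (Rule 6).
From tau, kappa, and lambda, Rule 1 gives mu.

Yes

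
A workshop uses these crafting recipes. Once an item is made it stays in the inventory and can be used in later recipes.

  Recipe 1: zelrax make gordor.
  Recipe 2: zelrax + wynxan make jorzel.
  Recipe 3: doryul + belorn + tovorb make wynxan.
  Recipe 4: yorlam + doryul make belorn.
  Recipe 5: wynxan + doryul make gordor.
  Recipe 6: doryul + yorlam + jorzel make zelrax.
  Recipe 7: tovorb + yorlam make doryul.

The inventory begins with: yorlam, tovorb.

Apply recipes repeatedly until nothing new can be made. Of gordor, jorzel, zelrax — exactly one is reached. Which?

Using Recipe 7, tovorb and yorlam make doryul.
Using Recipe 4, yorlam and doryul make belorn.
doryul + belorn + tovorb → wynxan (Recipe 3).
wynxan + doryul → gordor (Recipe 5).
zelrax would need doryul, yorlam, and jorzel (Recipe 6), but jorzel is never obtained. jorzel would need zelrax and wynxan (Recipe 2), but zelrax is never obtained.

gordor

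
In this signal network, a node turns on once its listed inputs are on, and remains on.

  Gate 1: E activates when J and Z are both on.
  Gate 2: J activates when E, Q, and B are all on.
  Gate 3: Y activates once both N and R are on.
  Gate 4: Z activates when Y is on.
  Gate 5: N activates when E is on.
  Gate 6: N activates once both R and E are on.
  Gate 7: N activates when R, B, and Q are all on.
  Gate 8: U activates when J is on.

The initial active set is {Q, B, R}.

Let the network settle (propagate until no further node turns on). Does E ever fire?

No

E would need J and Z (Gate 1), but J never turns on.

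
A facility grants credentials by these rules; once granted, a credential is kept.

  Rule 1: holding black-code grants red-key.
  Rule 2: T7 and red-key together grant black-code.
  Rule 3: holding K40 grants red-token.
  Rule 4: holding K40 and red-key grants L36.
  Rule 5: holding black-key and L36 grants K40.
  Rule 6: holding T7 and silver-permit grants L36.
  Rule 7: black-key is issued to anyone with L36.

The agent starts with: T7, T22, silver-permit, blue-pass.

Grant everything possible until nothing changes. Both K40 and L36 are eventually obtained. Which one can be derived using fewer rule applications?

L36: Holding T7 and silver-permit grants L36 (Rule 6). [1 rule application]
K40: Holding T7 and silver-permit grants L36 (Rule 6). Holding L36 grants black-key (Rule 7). Holding black-key and L36 grants K40 (Rule 5). [3 rule applications]
L36 needs fewer.

L36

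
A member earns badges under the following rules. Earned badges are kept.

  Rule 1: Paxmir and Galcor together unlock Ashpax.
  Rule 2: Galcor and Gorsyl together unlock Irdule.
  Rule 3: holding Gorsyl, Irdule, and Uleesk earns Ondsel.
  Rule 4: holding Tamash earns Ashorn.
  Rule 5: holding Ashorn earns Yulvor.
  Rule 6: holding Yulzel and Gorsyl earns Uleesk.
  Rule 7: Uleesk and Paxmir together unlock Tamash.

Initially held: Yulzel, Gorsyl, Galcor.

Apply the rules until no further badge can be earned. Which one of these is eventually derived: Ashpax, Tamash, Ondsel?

With Yulzel and Gorsyl, Uleesk is earned (Rule 6).
With Galcor and Gorsyl, Irdule is earned (Rule 2).
With Gorsyl, Irdule, and Uleesk, Ondsel is earned (Rule 3).
Tamash would need Uleesk and Paxmir (Rule 7), but Paxmir is never earned. Ashpax would need Paxmir and Galcor (Rule 1), but Paxmir is never earned.

Ondsel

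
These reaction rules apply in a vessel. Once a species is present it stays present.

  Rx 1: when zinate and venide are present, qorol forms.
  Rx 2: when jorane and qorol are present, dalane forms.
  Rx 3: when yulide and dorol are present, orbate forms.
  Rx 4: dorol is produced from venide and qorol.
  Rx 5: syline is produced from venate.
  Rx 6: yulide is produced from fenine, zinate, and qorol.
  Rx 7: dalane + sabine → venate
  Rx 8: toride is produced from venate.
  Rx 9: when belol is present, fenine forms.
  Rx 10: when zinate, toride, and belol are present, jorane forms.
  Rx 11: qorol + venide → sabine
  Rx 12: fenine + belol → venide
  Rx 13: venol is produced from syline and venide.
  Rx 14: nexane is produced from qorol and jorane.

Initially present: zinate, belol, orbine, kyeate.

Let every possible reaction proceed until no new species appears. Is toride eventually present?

toride would need venate (Rx 8), but venate never forms.

No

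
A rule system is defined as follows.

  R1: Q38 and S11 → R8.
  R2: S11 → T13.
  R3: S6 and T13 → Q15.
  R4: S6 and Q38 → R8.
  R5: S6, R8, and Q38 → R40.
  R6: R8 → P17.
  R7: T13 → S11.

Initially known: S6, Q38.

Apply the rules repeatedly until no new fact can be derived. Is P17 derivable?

From S6 and Q38, R4 gives R8.
R8 holds, so P17 follows (R6).

Yes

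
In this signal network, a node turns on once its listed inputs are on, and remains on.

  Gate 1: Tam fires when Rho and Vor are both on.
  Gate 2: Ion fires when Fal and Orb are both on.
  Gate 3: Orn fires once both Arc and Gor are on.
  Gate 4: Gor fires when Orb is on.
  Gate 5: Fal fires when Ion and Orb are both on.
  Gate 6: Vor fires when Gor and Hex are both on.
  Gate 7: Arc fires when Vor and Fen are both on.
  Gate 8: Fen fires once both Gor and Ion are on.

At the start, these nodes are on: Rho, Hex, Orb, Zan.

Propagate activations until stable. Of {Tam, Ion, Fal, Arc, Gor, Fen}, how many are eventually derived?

Gate 4: Orb on → Gor on.
Gate 6: Gor and Hex on → Vor on.
Gate 1: Rho and Vor on → Tam on.
Tam: reached.
Ion would need Fal and Orb (Gate 2), but Fal never turns on.
Fal would need Ion and Orb (Gate 5), but Ion never turns on.
Arc would need Vor and Fen (Gate 7), but Fen never turns on.
Gor: reached.
Fen would need Gor and Ion (Gate 8), but Ion never turns on.
Reached: Tam and Gor — 2 of the 6.

2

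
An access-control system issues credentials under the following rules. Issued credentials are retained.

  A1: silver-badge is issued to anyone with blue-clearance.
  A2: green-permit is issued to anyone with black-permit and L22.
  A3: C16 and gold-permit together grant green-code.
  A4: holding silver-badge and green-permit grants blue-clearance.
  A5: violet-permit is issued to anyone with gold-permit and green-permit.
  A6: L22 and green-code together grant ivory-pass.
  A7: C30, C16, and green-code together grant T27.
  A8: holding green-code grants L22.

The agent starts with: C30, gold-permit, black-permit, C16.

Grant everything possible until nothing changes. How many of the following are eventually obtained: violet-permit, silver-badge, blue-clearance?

1

Holding C16 and gold-permit grants green-code (A3).
Holding green-code grants L22 (A8).
Holding black-permit and L22 grants green-permit (A2).
Holding gold-permit and green-permit grants violet-permit (A5).
violet-permit: reached.
silver-badge would need blue-clearance (A1), but blue-clearance is never granted.
blue-clearance would need silver-badge and green-permit (A4), but silver-badge is never granted.
Reached: violet-permit — 1 of the 3.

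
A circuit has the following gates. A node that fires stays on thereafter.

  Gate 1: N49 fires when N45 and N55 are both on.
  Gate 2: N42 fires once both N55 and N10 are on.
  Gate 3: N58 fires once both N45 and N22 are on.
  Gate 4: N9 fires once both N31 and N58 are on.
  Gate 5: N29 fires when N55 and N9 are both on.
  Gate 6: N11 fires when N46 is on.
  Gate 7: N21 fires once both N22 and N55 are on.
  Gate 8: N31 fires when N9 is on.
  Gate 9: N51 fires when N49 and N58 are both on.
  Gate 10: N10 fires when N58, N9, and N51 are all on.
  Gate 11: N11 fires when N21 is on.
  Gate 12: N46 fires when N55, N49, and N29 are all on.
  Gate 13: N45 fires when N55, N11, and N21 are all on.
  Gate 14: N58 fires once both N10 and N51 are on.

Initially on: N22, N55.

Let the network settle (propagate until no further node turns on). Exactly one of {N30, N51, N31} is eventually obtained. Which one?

Gate 7: N22 and N55 on → N21 on.
Gate 11: N21 on → N11 on.
Gate 13: N55, N11, and N21 on → N45 on.
Gate 3: N45 and N22 on → N58 on.
Gate 1: N45 and N55 on → N49 on.
Gate 9: N49 and N58 on → N51 on.
No rule produces N30, and it is not given. N31 would need N9 (Gate 8), but N9 never turns on.

N51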